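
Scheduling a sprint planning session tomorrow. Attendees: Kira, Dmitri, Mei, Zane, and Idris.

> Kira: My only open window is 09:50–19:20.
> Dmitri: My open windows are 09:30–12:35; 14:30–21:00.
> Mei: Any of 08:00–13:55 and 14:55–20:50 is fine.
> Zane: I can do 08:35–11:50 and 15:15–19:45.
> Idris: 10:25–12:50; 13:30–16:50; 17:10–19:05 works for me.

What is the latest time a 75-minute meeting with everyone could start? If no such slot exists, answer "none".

17:50

Kira ∩ Dmitri: 09:50-12:35, 14:30-19:20.
Kira ∩ Dmitri ∩ Mei: 09:50-12:35, 14:55-19:20.
Kira ∩ Dmitri ∩ Mei ∩ Zane: 09:50-11:50, 15:15-19:20.
Kira ∩ Dmitri ∩ Mei ∩ Zane ∩ Idris: 10:25-11:50, 15:15-16:50, 17:10-19:05.
Those are the intersection windows.
The last common window of at least 75 minutes is 17:10-19:05; a 75-minute meeting can start as late as 17:50 and still end by 19:05.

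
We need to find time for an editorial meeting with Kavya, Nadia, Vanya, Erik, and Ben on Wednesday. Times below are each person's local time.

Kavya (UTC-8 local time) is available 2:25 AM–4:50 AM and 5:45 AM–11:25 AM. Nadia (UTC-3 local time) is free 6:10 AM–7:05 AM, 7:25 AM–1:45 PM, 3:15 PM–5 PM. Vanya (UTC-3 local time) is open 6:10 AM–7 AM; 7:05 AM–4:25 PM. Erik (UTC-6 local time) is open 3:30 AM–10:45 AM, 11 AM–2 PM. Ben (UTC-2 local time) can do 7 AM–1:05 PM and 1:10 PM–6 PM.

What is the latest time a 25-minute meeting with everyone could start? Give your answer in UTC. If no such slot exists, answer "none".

19:00

Kavya in UTC: 10:25-12:50, 13:45-19:25 (add 8h to convert from UTC-8).
Nadia in UTC: 09:10-10:05, 10:25-16:45, 18:15-20:00 (add 3h to convert from UTC-3).
Vanya in UTC: 09:10-10:00, 10:05-19:25 (add 3h to convert from UTC-3).
Erik in UTC: 09:30-16:45, 17:00-20:00 (add 6h to convert from UTC-6).
Ben in UTC: 09:00-15:05, 15:10-20:00 (add 2h to convert from UTC-2).
Kavya ∩ Nadia: 10:25-12:50, 13:45-16:45, 18:15-19:25.
Kavya ∩ Nadia ∩ Vanya: 10:25-12:50, 13:45-16:45, 18:15-19:25.
Kavya ∩ Nadia ∩ Vanya ∩ Erik: 10:25-12:50, 13:45-16:45, 18:15-19:25.
Kavya ∩ Nadia ∩ Vanya ∩ Erik ∩ Ben: 10:25-12:50, 13:45-15:05, 15:10-16:45, 18:15-19:25.
The last common window of at least 25 minutes is 18:15-19:25; a 25-minute meeting can start as late as 19:00 and still end by 19:25.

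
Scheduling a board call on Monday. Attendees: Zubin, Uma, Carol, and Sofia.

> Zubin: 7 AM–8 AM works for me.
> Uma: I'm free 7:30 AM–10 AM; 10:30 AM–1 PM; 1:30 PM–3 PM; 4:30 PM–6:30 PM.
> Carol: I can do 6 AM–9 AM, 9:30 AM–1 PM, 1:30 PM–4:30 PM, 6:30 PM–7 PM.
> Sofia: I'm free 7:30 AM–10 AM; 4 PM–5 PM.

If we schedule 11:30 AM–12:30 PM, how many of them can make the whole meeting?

Uma and Carol can make the full 11:30-12:30 slot — that's 2.

2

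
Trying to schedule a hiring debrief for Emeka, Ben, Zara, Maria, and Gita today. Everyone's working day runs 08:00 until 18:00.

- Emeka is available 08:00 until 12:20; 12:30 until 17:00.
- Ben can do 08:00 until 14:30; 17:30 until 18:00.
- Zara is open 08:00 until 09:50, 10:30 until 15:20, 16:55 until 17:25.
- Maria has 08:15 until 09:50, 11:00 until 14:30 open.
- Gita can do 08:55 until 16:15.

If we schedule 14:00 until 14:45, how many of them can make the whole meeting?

3

Emeka, Zara, and Gita can make the full 14:00-14:45 slot — that's 3.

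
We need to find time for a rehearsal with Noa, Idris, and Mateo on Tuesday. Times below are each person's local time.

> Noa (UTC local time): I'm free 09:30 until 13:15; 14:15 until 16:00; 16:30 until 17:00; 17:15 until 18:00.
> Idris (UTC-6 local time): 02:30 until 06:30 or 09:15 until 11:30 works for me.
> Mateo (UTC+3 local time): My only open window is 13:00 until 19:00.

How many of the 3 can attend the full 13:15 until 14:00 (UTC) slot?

Noa in UTC: 09:30-13:15, 14:15-16:00, 16:30-17:00, 17:15-18:00.
Idris in UTC: 08:30-12:30, 15:15-17:30 (add 6h to convert from UTC-6).
Mateo in UTC: 10:00-16:00 (subtract 3h to convert from UTC+3).
Mateo can make the full 13:15-14:00 slot — that's 1.

1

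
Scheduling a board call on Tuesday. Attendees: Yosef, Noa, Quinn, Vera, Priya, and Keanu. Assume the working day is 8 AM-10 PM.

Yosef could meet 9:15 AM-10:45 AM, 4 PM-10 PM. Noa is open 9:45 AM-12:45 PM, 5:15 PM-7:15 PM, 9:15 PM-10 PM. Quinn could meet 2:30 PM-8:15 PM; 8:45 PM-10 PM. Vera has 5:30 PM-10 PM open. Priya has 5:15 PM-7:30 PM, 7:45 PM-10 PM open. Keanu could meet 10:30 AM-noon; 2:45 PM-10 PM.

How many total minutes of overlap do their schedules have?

150

Yosef ∩ Noa: 09:45-10:45, 17:15-19:15, 21:15-22:00.
Yosef ∩ Noa ∩ Quinn: 17:15-19:15, 21:15-22:00.
Yosef ∩ Noa ∩ Quinn ∩ Vera: 17:30-19:15, 21:15-22:00.
Yosef ∩ Noa ∩ Quinn ∩ Vera ∩ Priya: 17:30-19:15, 21:15-22:00.
Yosef ∩ Noa ∩ Quinn ∩ Vera ∩ Priya ∩ Keanu: 17:30-19:15, 21:15-22:00.
Summing the common windows: 105 + 45 = 150 minutes.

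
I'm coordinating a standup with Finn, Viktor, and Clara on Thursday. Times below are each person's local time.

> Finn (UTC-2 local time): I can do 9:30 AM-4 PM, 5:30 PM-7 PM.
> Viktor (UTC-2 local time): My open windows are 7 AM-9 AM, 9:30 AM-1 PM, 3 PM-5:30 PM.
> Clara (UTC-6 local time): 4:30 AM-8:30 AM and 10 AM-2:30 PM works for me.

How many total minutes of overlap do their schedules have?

Finn in UTC: 11:30-18:00, 19:30-21:00 (add 2h to convert from UTC-2).
Viktor in UTC: 09:00-11:00, 11:30-15:00, 17:00-19:30 (add 2h to convert from UTC-2).
Clara in UTC: 10:30-14:30, 16:00-20:30 (add 6h to convert from UTC-6).
Finn ∩ Viktor: 11:30-15:00, 17:00-18:00.
Finn ∩ Viktor ∩ Clara: 11:30-14:30, 17:00-18:00.
Those are the intersection windows.
Summing the common windows: 180 + 60 = 240 minutes.

240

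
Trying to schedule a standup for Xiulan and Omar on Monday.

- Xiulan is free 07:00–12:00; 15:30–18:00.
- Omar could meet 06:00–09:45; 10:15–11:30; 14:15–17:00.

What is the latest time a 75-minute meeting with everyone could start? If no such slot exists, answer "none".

Xiulan ∩ Omar: 07:00-09:45, 10:15-11:30, 15:30-17:00.
The last common window of at least 75 minutes is 15:30-17:00; a 75-minute meeting can start as late as 15:45 and still end by 17:00.

15:45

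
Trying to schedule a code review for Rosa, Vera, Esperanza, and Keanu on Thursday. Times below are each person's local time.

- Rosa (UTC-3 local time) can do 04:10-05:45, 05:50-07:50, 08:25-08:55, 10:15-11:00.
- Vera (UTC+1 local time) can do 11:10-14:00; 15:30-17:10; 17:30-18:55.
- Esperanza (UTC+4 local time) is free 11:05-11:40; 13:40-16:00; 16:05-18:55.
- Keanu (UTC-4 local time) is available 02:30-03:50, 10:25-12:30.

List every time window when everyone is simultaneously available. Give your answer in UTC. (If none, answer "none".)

none

Rosa in UTC: 07:10-08:45, 08:50-10:50, 11:25-11:55, 13:15-14:00 (add 3h to convert from UTC-3).
Vera in UTC: 10:10-13:00, 14:30-16:10, 16:30-17:55 (subtract 1h to convert from UTC+1).
Esperanza in UTC: 07:05-07:40, 09:40-12:00, 12:05-14:55 (subtract 4h to convert from UTC+4).
Keanu in UTC: 06:30-07:50, 14:25-16:30 (add 4h to convert from UTC-4).
Rosa ∩ Vera: 10:10-10:50, 11:25-11:55.
Rosa ∩ Vera ∩ Esperanza: 10:10-10:50, 11:25-11:55.
Rosa ∩ Vera ∩ Esperanza ∩ Keanu: ∅.
There is no time when everyone is free.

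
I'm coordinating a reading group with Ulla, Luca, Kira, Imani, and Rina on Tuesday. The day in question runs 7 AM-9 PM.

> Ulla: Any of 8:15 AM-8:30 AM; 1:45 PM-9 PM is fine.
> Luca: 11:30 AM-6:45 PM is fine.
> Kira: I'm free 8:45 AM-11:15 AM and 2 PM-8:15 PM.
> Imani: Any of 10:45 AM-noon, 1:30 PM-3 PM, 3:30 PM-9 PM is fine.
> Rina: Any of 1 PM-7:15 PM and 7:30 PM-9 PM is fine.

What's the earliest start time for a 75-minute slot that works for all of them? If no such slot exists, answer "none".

Ulla ∩ Luca: 13:45-18:45.
Ulla ∩ Luca ∩ Kira: 14:00-18:45.
Ulla ∩ Luca ∩ Kira ∩ Imani: 14:00-15:00, 15:30-18:45.
Ulla ∩ Luca ∩ Kira ∩ Imani ∩ Rina: 14:00-15:00, 15:30-18:45.
The first common window of at least 75 minutes is 15:30-18:45, so the earliest start is 15:30.

15:30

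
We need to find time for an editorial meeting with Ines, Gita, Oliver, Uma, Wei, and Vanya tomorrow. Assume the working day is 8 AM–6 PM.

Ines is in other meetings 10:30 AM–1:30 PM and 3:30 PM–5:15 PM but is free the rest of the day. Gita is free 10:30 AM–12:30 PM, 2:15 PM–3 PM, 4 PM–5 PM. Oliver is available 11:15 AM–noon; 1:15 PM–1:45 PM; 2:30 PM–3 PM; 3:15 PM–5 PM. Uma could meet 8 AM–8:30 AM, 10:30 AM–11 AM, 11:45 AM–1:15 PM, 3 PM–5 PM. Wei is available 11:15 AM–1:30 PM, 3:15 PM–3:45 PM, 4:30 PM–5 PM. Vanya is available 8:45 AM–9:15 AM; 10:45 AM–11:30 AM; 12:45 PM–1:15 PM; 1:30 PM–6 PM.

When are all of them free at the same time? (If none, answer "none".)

none

Ines free: 08:00-10:30, 13:30-15:30, 17:15-18:00 (invert busy blocks within the working day).
Gita free: 10:30-12:30, 14:15-15:00, 16:00-17:00.
Oliver free: 11:15-12:00, 13:15-13:45, 14:30-15:00, 15:15-17:00.
Uma free: 08:00-08:30, 10:30-11:00, 11:45-13:15, 15:00-17:00.
Wei free: 11:15-13:30, 15:15-15:45, 16:30-17:00.
Vanya free: 08:45-09:15, 10:45-11:30, 12:45-13:15, 13:30-18:00.
Ines ∩ Gita: 14:15-15:00.
Ines ∩ Gita ∩ Oliver: 14:30-15:00.
Ines ∩ Gita ∩ Oliver ∩ Uma: ∅.
Ines ∩ Gita ∩ Oliver ∩ Uma ∩ Wei: ∅.
Ines ∩ Gita ∩ Oliver ∩ Uma ∩ Wei ∩ Vanya: ∅.
There is no time when everyone is free.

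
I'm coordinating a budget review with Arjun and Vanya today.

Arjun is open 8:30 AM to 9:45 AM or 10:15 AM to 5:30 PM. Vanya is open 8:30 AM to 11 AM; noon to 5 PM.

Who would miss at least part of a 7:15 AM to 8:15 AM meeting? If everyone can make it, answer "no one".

Arjun: not fully free for 07:15-08:15. Vanya: not fully free for 07:15-08:15.

Arjun, Vanya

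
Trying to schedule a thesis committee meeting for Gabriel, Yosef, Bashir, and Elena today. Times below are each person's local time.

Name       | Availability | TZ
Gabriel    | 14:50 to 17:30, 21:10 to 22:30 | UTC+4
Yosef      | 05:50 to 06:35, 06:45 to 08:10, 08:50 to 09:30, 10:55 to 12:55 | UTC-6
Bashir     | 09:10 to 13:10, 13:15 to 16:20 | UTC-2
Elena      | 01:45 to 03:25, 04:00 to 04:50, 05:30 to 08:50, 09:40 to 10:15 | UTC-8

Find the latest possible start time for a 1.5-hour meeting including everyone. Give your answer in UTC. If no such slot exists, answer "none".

Gabriel in UTC: 10:50-13:30, 17:10-18:30 (subtract 4h to convert from UTC+4).
Yosef in UTC: 11:50-12:35, 12:45-14:10, 14:50-15:30, 16:55-18:55 (add 6h to convert from UTC-6).
Bashir in UTC: 11:10-15:10, 15:15-18:20 (add 2h to convert from UTC-2).
Elena in UTC: 09:45-11:25, 12:00-12:50, 13:30-16:50, 17:40-18:15 (add 8h to convert from UTC-8).
Gabriel ∩ Yosef: 11:50-12:35, 12:45-13:30, 17:10-18:30.
Gabriel ∩ Yosef ∩ Bashir: 11:50-12:35, 12:45-13:30, 17:10-18:20.
Gabriel ∩ Yosef ∩ Bashir ∩ Elena: 12:00-12:35, 12:45-12:50, 17:40-18:15.
No common window is at least 90 minutes long.

none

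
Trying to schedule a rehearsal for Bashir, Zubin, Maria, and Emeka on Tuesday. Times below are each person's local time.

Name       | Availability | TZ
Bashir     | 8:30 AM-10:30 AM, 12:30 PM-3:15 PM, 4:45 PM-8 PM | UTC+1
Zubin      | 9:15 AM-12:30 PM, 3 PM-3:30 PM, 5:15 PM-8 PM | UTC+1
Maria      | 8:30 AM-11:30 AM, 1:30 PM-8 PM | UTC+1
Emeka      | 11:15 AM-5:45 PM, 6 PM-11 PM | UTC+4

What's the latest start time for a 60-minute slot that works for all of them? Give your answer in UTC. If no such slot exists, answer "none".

Bashir in UTC: 07:30-09:30, 11:30-14:15, 15:45-19:00 (subtract 1h to convert from UTC+1).
Zubin in UTC: 08:15-11:30, 14:00-14:30, 16:15-19:00 (subtract 1h to convert from UTC+1).
Maria in UTC: 07:30-10:30, 12:30-19:00 (subtract 1h to convert from UTC+1).
Emeka in UTC: 07:15-13:45, 14:00-19:00 (subtract 4h to convert from UTC+4).
Bashir ∩ Zubin: 08:15-09:30, 14:00-14:15, 16:15-19:00.
Bashir ∩ Zubin ∩ Maria: 08:15-09:30, 14:00-14:15, 16:15-19:00.
Bashir ∩ Zubin ∩ Maria ∩ Emeka: 08:15-09:30, 14:00-14:15, 16:15-19:00.
The last common window of at least 60 minutes is 16:15-19:00; a 60-minute meeting can start as late as 18:00 and still end by 19:00.

18:00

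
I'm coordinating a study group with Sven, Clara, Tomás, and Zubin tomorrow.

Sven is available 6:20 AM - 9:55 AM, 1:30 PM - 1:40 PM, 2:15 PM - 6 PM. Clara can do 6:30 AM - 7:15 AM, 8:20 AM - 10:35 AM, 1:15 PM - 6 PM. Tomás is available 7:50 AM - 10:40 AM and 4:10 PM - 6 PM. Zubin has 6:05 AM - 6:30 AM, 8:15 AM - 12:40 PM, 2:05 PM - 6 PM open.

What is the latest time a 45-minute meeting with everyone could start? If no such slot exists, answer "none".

Sven ∩ Clara: 06:30-07:15, 08:20-09:55, 13:30-13:40, 14:15-18:00.
Sven ∩ Clara ∩ Tomás: 08:20-09:55, 16:10-18:00.
Sven ∩ Clara ∩ Tomás ∩ Zubin: 08:20-09:55, 16:10-18:00.
Those are the intersection windows.
The last common window of at least 45 minutes is 16:10-18:00; a 45-minute meeting can start as late as 17:15 and still end by 18:00.

17:15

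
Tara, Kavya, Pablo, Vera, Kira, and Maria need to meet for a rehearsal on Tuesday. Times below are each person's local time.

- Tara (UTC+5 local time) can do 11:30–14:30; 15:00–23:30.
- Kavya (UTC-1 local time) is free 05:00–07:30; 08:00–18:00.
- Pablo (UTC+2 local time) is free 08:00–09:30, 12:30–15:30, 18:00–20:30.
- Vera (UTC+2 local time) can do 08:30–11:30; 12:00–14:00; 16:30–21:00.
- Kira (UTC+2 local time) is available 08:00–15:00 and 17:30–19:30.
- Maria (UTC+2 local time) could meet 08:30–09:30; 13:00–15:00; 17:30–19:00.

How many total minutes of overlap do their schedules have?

180

Tara in UTC: 06:30-09:30, 10:00-18:30 (subtract 5h to convert from UTC+5).
Kavya in UTC: 06:00-08:30, 09:00-19:00 (add 1h to convert from UTC-1).
Pablo in UTC: 06:00-07:30, 10:30-13:30, 16:00-18:30 (subtract 2h to convert from UTC+2).
Vera in UTC: 06:30-09:30, 10:00-12:00, 14:30-19:00 (subtract 2h to convert from UTC+2).
Kira in UTC: 06:00-13:00, 15:30-17:30 (subtract 2h to convert from UTC+2).
Maria in UTC: 06:30-07:30, 11:00-13:00, 15:30-17:00 (subtract 2h to convert from UTC+2).
Tara ∩ Kavya: 06:30-08:30, 09:00-09:30, 10:00-18:30.
Tara ∩ Kavya ∩ Pablo: 06:30-07:30, 10:30-13:30, 16:00-18:30.
Tara ∩ Kavya ∩ Pablo ∩ Vera: 06:30-07:30, 10:30-12:00, 16:00-18:30.
Tara ∩ Kavya ∩ Pablo ∩ Vera ∩ Kira: 06:30-07:30, 10:30-12:00, 16:00-17:30.
Tara ∩ Kavya ∩ Pablo ∩ Vera ∩ Kira ∩ Maria: 06:30-07:30, 11:00-12:00, 16:00-17:00.
Summing the common windows: 60 + 60 + 60 = 180 minutes.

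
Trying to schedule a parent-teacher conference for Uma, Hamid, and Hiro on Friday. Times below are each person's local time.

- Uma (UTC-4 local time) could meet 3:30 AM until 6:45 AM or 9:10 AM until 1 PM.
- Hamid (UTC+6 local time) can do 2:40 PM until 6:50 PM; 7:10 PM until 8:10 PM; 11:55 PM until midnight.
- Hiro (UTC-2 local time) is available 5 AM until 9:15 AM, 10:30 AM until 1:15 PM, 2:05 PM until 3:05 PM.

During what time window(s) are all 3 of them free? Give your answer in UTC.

Uma in UTC: 07:30-10:45, 13:10-17:00 (add 4h to convert from UTC-4).
Hamid in UTC: 08:40-12:50, 13:10-14:10, 17:55-18:00 (subtract 6h to convert from UTC+6).
Hiro in UTC: 07:00-11:15, 12:30-15:15, 16:05-17:05 (add 2h to convert from UTC-2).
Uma ∩ Hamid: 08:40-10:45, 13:10-14:10.
Uma ∩ Hamid ∩ Hiro: 08:40-10:45, 13:10-14:10.

08:40-10:45, 13:10-14:10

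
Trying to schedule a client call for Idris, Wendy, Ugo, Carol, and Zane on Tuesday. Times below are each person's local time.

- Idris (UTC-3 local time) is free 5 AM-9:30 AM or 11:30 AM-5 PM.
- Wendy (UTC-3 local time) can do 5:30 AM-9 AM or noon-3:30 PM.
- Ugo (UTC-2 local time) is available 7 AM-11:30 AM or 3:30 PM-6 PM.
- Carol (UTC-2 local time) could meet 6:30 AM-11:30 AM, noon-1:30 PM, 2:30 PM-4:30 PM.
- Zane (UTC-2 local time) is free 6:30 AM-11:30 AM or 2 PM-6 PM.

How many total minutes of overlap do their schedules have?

240

Idris in UTC: 08:00-12:30, 14:30-20:00 (add 3h to convert from UTC-3).
Wendy in UTC: 08:30-12:00, 15:00-18:30 (add 3h to convert from UTC-3).
Ugo in UTC: 09:00-13:30, 17:30-20:00 (add 2h to convert from UTC-2).
Carol in UTC: 08:30-13:30, 14:00-15:30, 16:30-18:30 (add 2h to convert from UTC-2).
Zane in UTC: 08:30-13:30, 16:00-20:00 (add 2h to convert from UTC-2).
Idris ∩ Wendy: 08:30-12:00, 15:00-18:30.
Idris ∩ Wendy ∩ Ugo: 09:00-12:00, 17:30-18:30.
Idris ∩ Wendy ∩ Ugo ∩ Carol: 09:00-12:00, 17:30-18:30.
Idris ∩ Wendy ∩ Ugo ∩ Carol ∩ Zane: 09:00-12:00, 17:30-18:30.
Those are the intersection windows.
Summing the common windows: 180 + 60 = 240 minutes.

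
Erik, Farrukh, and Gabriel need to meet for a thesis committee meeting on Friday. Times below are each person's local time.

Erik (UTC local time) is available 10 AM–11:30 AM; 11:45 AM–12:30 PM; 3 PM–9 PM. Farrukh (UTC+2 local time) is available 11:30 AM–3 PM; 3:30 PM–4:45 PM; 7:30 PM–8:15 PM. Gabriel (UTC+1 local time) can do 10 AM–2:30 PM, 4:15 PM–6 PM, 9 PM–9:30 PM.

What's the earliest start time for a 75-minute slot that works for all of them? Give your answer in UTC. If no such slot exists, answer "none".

10:00

Erik in UTC: 10:00-11:30, 11:45-12:30, 15:00-21:00.
Farrukh in UTC: 09:30-13:00, 13:30-14:45, 17:30-18:15 (subtract 2h to convert from UTC+2).
Gabriel in UTC: 09:00-13:30, 15:15-17:00, 20:00-20:30 (subtract 1h to convert from UTC+1).
Erik ∩ Farrukh: 10:00-11:30, 11:45-12:30, 17:30-18:15.
Erik ∩ Farrukh ∩ Gabriel: 10:00-11:30, 11:45-12:30.
The first common window of at least 75 minutes is 10:00-11:30, so the earliest start is 10:00.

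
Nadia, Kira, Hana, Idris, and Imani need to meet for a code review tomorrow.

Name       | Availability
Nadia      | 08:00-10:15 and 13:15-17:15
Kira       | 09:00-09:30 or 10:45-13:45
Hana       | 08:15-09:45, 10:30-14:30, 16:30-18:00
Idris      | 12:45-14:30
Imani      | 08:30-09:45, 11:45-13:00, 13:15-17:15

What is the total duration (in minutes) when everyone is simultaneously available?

Nadia ∩ Kira: 09:00-09:30, 13:15-13:45.
Nadia ∩ Kira ∩ Hana: 09:00-09:30, 13:15-13:45.
Nadia ∩ Kira ∩ Hana ∩ Idris: 13:15-13:45.
Nadia ∩ Kira ∩ Hana ∩ Idris ∩ Imani: 13:15-13:45.
Those are the intersection windows.
That's a single block of 30 minutes.

30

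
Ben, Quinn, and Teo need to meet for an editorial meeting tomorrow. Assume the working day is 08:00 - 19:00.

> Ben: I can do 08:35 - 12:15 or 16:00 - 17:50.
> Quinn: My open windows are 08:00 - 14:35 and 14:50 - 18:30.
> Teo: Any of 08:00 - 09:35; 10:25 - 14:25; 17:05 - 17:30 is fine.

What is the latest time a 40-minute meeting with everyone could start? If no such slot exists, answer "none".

11:35

Ben ∩ Quinn: 08:35-12:15, 16:00-17:50.
Ben ∩ Quinn ∩ Teo: 08:35-09:35, 10:25-12:15, 17:05-17:30.
The last common window of at least 40 minutes is 10:25-12:15; a 40-minute meeting can start as late as 11:35 and still end by 12:15.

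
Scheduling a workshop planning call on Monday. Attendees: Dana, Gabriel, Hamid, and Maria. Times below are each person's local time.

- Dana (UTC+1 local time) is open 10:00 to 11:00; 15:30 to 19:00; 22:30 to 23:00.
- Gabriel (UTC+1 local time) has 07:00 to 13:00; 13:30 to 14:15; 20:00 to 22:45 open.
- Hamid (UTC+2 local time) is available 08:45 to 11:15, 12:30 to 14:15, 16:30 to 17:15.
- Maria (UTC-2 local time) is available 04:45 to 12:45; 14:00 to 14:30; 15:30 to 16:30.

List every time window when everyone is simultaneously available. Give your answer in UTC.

Dana in UTC: 09:00-10:00, 14:30-18:00, 21:30-22:00 (subtract 1h to convert from UTC+1).
Gabriel in UTC: 06:00-12:00, 12:30-13:15, 19:00-21:45 (subtract 1h to convert from UTC+1).
Hamid in UTC: 06:45-09:15, 10:30-12:15, 14:30-15:15 (subtract 2h to convert from UTC+2).
Maria in UTC: 06:45-14:45, 16:00-16:30, 17:30-18:30 (add 2h to convert from UTC-2).
Dana ∩ Gabriel: 09:00-10:00, 21:30-21:45.
Dana ∩ Gabriel ∩ Hamid: 09:00-09:15.
Dana ∩ Gabriel ∩ Hamid ∩ Maria: 09:00-09:15.

09:00-09:15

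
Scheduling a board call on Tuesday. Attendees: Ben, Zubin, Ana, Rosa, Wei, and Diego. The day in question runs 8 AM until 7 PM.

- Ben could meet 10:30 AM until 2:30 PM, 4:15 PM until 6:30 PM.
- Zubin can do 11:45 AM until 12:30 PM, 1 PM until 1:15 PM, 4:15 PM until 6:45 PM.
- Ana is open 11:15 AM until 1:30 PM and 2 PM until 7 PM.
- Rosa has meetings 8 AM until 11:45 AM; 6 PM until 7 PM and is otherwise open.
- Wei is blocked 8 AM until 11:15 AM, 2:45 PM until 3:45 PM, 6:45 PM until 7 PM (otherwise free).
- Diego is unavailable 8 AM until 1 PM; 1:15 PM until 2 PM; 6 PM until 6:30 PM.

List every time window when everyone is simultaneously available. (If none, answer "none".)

13:00-13:15, 16:15-18:00

Ben free: 10:30-14:30, 16:15-18:30.
Zubin free: 11:45-12:30, 13:00-13:15, 16:15-18:45.
Ana free: 11:15-13:30, 14:00-19:00.
Rosa free: 11:45-18:00 (invert busy blocks within the working day).
Wei free: 11:15-14:45, 15:45-18:45 (invert busy blocks within the working day).
Diego free: 13:00-13:15, 14:00-18:00, 18:30-19:00 (invert busy blocks within the working day).
Ben ∩ Zubin: 11:45-12:30, 13:00-13:15, 16:15-18:30.
Ben ∩ Zubin ∩ Ana: 11:45-12:30, 13:00-13:15, 16:15-18:30.
Ben ∩ Zubin ∩ Ana ∩ Rosa: 11:45-12:30, 13:00-13:15, 16:15-18:00.
Ben ∩ Zubin ∩ Ana ∩ Rosa ∩ Wei: 11:45-12:30, 13:00-13:15, 16:15-18:00.
Ben ∩ Zubin ∩ Ana ∩ Rosa ∩ Wei ∩ Diego: 13:00-13:15, 16:15-18:00.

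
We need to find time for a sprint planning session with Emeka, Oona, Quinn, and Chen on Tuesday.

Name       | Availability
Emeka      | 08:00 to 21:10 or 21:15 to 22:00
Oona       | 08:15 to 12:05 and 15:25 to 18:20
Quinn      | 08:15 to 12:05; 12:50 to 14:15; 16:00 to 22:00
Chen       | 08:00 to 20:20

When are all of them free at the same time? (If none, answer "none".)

08:15-12:05, 16:00-18:20

Emeka ∩ Oona: 08:15-12:05, 15:25-18:20.
Emeka ∩ Oona ∩ Quinn: 08:15-12:05, 16:00-18:20.
Emeka ∩ Oona ∩ Quinn ∩ Chen: 08:15-12:05, 16:00-18:20.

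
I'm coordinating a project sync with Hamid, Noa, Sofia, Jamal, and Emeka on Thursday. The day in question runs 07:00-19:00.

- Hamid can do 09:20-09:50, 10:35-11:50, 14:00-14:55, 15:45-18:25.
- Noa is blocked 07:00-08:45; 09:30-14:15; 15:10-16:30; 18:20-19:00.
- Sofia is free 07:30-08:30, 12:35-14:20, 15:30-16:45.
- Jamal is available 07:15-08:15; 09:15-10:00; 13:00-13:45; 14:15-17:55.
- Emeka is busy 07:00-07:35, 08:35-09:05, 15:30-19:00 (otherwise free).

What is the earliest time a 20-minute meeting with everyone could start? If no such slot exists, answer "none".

none

Hamid free: 09:20-09:50, 10:35-11:50, 14:00-14:55, 15:45-18:25.
Noa free: 08:45-09:30, 14:15-15:10, 16:30-18:20 (invert busy blocks within the working day).
Sofia free: 07:30-08:30, 12:35-14:20, 15:30-16:45.
Jamal free: 07:15-08:15, 09:15-10:00, 13:00-13:45, 14:15-17:55.
Emeka free: 07:35-08:35, 09:05-15:30 (invert busy blocks within the working day).
Hamid ∩ Noa: 09:20-09:30, 14:15-14:55, 16:30-18:20.
Hamid ∩ Noa ∩ Sofia: 14:15-14:20, 16:30-16:45.
Hamid ∩ Noa ∩ Sofia ∩ Jamal: 14:15-14:20, 16:30-16:45.
Hamid ∩ Noa ∩ Sofia ∩ Jamal ∩ Emeka: 14:15-14:20.
Those are the intersection windows.
No common window is at least 20 minutes long.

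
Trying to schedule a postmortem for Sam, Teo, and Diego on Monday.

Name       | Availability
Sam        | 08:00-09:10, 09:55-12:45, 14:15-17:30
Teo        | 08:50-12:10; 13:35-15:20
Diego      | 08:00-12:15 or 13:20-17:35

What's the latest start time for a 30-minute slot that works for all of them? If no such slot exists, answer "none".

14:50

Sam ∩ Teo: 08:50-09:10, 09:55-12:10, 14:15-15:20.
Sam ∩ Teo ∩ Diego: 08:50-09:10, 09:55-12:10, 14:15-15:20.
Those are the intersection windows.
The last common window of at least 30 minutes is 14:15-15:20; a 30-minute meeting can start as late as 14:50 and still end by 15:20.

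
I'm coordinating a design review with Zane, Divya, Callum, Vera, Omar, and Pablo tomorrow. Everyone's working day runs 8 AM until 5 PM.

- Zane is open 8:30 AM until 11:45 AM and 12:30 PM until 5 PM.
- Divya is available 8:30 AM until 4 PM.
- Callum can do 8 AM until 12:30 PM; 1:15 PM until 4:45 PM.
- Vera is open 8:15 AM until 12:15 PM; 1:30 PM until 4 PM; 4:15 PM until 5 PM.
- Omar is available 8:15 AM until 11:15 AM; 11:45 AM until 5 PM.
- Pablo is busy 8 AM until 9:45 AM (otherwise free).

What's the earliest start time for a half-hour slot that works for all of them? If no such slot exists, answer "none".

09:45

Zane free: 08:30-11:45, 12:30-17:00.
Divya free: 08:30-16:00.
Callum free: 08:00-12:30, 13:15-16:45.
Vera free: 08:15-12:15, 13:30-16:00, 16:15-17:00.
Omar free: 08:15-11:15, 11:45-17:00.
Pablo free: 09:45-17:00 (invert busy blocks within the working day).
Zane ∩ Divya: 08:30-11:45, 12:30-16:00.
Zane ∩ Divya ∩ Callum: 08:30-11:45, 13:15-16:00.
Zane ∩ Divya ∩ Callum ∩ Vera: 08:30-11:45, 13:30-16:00.
Zane ∩ Divya ∩ Callum ∩ Vera ∩ Omar: 08:30-11:15, 13:30-16:00.
Zane ∩ Divya ∩ Callum ∩ Vera ∩ Omar ∩ Pablo: 09:45-11:15, 13:30-16:00.
The first common window of at least 30 minutes is 09:45-11:15, so the earliest start is 09:45.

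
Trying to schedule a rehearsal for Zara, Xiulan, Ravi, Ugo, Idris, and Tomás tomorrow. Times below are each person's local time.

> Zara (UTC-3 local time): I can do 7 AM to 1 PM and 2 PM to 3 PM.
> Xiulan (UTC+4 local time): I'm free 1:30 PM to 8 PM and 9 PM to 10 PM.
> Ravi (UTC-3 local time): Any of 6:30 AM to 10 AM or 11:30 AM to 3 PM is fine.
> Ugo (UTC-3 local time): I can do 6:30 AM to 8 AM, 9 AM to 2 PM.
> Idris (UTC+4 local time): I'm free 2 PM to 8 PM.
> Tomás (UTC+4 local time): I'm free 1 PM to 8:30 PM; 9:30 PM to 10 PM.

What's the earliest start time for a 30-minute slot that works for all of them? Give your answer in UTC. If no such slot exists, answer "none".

Zara in UTC: 10:00-16:00, 17:00-18:00 (add 3h to convert from UTC-3).
Xiulan in UTC: 09:30-16:00, 17:00-18:00 (subtract 4h to convert from UTC+4).
Ravi in UTC: 09:30-13:00, 14:30-18:00 (add 3h to convert from UTC-3).
Ugo in UTC: 09:30-11:00, 12:00-17:00 (add 3h to convert from UTC-3).
Idris in UTC: 10:00-16:00 (subtract 4h to convert from UTC+4).
Tomás in UTC: 09:00-16:30, 17:30-18:00 (subtract 4h to convert from UTC+4).
Zara ∩ Xiulan: 10:00-16:00, 17:00-18:00.
Zara ∩ Xiulan ∩ Ravi: 10:00-13:00, 14:30-16:00, 17:00-18:00.
Zara ∩ Xiulan ∩ Ravi ∩ Ugo: 10:00-11:00, 12:00-13:00, 14:30-16:00.
Zara ∩ Xiulan ∩ Ravi ∩ Ugo ∩ Idris: 10:00-11:00, 12:00-13:00, 14:30-16:00.
Zara ∩ Xiulan ∩ Ravi ∩ Ugo ∩ Idris ∩ Tomás: 10:00-11:00, 12:00-13:00, 14:30-16:00.
The first common window of at least 30 minutes is 10:00-11:00, so the earliest start is 10:00.

10:00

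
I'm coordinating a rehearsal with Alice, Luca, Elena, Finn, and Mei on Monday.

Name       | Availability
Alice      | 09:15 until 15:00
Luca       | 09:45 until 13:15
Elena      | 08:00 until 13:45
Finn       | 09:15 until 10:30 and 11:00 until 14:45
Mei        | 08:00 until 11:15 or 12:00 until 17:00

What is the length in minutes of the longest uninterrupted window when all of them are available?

Alice ∩ Luca: 09:45-13:15.
Alice ∩ Luca ∩ Elena: 09:45-13:15.
Alice ∩ Luca ∩ Elena ∩ Finn: 09:45-10:30, 11:00-13:15.
Alice ∩ Luca ∩ Elena ∩ Finn ∩ Mei: 09:45-10:30, 11:00-11:15, 12:00-13:15.
So the common availability across everyone is 09:45-10:30, 11:00-11:15, 12:00-13:15.
The longest is 12:00-13:15 at 75 minutes.

75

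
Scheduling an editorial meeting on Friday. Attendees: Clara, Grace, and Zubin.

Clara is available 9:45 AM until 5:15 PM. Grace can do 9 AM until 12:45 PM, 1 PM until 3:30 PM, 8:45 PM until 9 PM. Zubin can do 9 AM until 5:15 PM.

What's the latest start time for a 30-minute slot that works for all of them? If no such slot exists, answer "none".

15:00

Clara ∩ Grace: 09:45-12:45, 13:00-15:30.
Clara ∩ Grace ∩ Zubin: 09:45-12:45, 13:00-15:30.
The last common window of at least 30 minutes is 13:00-15:30; a 30-minute meeting can start as late as 15:00 and still end by 15:30.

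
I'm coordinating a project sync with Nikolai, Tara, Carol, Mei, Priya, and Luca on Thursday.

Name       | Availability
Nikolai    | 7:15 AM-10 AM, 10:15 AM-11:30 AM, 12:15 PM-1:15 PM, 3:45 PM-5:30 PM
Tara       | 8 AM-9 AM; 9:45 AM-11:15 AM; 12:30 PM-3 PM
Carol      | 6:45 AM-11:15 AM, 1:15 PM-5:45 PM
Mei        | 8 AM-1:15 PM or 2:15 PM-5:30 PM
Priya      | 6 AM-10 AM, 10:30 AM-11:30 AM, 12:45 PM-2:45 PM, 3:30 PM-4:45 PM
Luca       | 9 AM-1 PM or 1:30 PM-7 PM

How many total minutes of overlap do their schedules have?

Nikolai ∩ Tara: 08:00-09:00, 09:45-10:00, 10:15-11:15, 12:30-13:15.
Nikolai ∩ Tara ∩ Carol: 08:00-09:00, 09:45-10:00, 10:15-11:15.
Nikolai ∩ Tara ∩ Carol ∩ Mei: 08:00-09:00, 09:45-10:00, 10:15-11:15.
Nikolai ∩ Tara ∩ Carol ∩ Mei ∩ Priya: 08:00-09:00, 09:45-10:00, 10:30-11:15.
Nikolai ∩ Tara ∩ Carol ∩ Mei ∩ Priya ∩ Luca: 09:45-10:00, 10:30-11:15.
Summing the common windows: 15 + 45 = 60 minutes.

60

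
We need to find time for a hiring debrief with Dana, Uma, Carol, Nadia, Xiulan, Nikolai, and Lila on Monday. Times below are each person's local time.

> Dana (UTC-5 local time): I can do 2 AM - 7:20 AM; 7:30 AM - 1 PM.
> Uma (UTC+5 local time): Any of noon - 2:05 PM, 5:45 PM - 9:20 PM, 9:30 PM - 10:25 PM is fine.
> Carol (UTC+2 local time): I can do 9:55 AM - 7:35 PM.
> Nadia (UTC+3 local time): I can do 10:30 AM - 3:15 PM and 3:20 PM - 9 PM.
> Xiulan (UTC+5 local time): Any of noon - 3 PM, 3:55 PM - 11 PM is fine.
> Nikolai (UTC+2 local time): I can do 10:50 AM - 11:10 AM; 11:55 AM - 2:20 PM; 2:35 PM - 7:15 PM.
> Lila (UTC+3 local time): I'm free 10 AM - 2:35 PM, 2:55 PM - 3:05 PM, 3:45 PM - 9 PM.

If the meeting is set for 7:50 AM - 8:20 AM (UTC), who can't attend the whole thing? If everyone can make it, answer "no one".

Dana in UTC: 07:00-12:20, 12:30-18:00 (add 5h to convert from UTC-5).
Uma in UTC: 07:00-09:05, 12:45-16:20, 16:30-17:25 (subtract 5h to convert from UTC+5).
Carol in UTC: 07:55-17:35 (subtract 2h to convert from UTC+2).
Nadia in UTC: 07:30-12:15, 12:20-18:00 (subtract 3h to convert from UTC+3).
Xiulan in UTC: 07:00-10:00, 10:55-18:00 (subtract 5h to convert from UTC+5).
Nikolai in UTC: 08:50-09:10, 09:55-12:20, 12:35-17:15 (subtract 2h to convert from UTC+2).
Lila in UTC: 07:00-11:35, 11:55-12:05, 12:45-18:00 (subtract 3h to convert from UTC+3).
Dana: free for 07:50-08:20. Uma: free for 07:50-08:20. Carol: not fully free for 07:50-08:20. Nadia: free for 07:50-08:20. Xiulan: free for 07:50-08:20. Nikolai: not fully free for 07:50-08:20. Lila: free for 07:50-08:20.

Carol, Nikolai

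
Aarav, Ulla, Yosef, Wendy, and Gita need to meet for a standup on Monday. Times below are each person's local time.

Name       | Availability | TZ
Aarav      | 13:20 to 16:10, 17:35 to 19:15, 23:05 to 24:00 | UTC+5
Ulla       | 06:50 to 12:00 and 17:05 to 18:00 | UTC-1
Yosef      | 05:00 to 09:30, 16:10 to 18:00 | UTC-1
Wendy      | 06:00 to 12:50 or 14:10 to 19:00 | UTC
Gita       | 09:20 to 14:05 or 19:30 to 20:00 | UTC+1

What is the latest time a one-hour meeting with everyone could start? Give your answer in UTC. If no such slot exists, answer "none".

09:30

Aarav in UTC: 08:20-11:10, 12:35-14:15, 18:05-19:00 (subtract 5h to convert from UTC+5).
Ulla in UTC: 07:50-13:00, 18:05-19:00 (add 1h to convert from UTC-1).
Yosef in UTC: 06:00-10:30, 17:10-19:00 (add 1h to convert from UTC-1).
Wendy in UTC: 06:00-12:50, 14:10-19:00.
Gita in UTC: 08:20-13:05, 18:30-19:00 (subtract 1h to convert from UTC+1).
Aarav ∩ Ulla: 08:20-11:10, 12:35-13:00, 18:05-19:00.
Aarav ∩ Ulla ∩ Yosef: 08:20-10:30, 18:05-19:00.
Aarav ∩ Ulla ∩ Yosef ∩ Wendy: 08:20-10:30, 18:05-19:00.
Aarav ∩ Ulla ∩ Yosef ∩ Wendy ∩ Gita: 08:20-10:30, 18:30-19:00.
The last common window of at least 60 minutes is 08:20-10:30; a 60-minute meeting can start as late as 09:30 and still end by 10:30.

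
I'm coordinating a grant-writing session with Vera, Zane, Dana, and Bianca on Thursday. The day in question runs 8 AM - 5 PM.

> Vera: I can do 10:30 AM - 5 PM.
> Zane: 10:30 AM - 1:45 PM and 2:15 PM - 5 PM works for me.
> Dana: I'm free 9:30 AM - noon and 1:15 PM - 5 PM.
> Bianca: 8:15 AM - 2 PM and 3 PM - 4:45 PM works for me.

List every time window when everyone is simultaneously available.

Vera ∩ Zane: 10:30-13:45, 14:15-17:00.
Vera ∩ Zane ∩ Dana: 10:30-12:00, 13:15-13:45, 14:15-17:00.
Vera ∩ Zane ∩ Dana ∩ Bianca: 10:30-12:00, 13:15-13:45, 15:00-16:45.

10:30-12:00, 13:15-13:45, 15:00-16:45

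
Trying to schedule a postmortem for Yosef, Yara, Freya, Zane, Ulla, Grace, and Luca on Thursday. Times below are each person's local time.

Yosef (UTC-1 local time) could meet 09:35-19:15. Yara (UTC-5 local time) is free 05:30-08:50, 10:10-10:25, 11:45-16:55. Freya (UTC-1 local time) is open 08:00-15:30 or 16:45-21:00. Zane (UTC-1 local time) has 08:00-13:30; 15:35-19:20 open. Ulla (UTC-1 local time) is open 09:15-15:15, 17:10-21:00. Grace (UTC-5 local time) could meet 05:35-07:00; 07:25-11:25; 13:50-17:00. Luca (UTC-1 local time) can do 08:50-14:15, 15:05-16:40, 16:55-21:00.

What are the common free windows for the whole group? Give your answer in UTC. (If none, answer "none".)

10:35-12:00, 12:25-13:50, 18:50-20:15

Yosef in UTC: 10:35-20:15 (add 1h to convert from UTC-1).
Yara in UTC: 10:30-13:50, 15:10-15:25, 16:45-21:55 (add 5h to convert from UTC-5).
Freya in UTC: 09:00-16:30, 17:45-22:00 (add 1h to convert from UTC-1).
Zane in UTC: 09:00-14:30, 16:35-20:20 (add 1h to convert from UTC-1).
Ulla in UTC: 10:15-16:15, 18:10-22:00 (add 1h to convert from UTC-1).
Grace in UTC: 10:35-12:00, 12:25-16:25, 18:50-22:00 (add 5h to convert from UTC-5).
Luca in UTC: 09:50-15:15, 16:05-17:40, 17:55-22:00 (add 1h to convert from UTC-1).
Yosef ∩ Yara: 10:35-13:50, 15:10-15:25, 16:45-20:15.
Yosef ∩ Yara ∩ Freya: 10:35-13:50, 15:10-15:25, 17:45-20:15.
Yosef ∩ Yara ∩ Freya ∩ Zane: 10:35-13:50, 17:45-20:15.
Yosef ∩ Yara ∩ Freya ∩ Zane ∩ Ulla: 10:35-13:50, 18:10-20:15.
Yosef ∩ Yara ∩ Freya ∩ Zane ∩ Ulla ∩ Grace: 10:35-12:00, 12:25-13:50, 18:50-20:15.
Yosef ∩ Yara ∩ Freya ∩ Zane ∩ Ulla ∩ Grace ∩ Luca: 10:35-12:00, 12:25-13:50, 18:50-20:15.
Those are the intersection windows.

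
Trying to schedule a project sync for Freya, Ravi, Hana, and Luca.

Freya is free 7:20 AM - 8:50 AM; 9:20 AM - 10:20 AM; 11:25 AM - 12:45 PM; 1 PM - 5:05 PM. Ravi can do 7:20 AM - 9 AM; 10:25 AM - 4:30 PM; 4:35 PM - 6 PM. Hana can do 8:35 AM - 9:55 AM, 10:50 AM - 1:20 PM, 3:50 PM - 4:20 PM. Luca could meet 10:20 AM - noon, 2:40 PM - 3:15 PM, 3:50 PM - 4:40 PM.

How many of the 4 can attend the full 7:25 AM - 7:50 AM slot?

2

Freya and Ravi can make the full 07:25-07:50 slot — that's 2.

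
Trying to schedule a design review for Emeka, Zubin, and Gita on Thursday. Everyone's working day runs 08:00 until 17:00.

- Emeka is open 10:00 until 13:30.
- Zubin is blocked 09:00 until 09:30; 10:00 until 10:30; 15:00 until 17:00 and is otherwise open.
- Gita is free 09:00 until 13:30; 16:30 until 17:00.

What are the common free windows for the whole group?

10:30-13:30

Emeka free: 10:00-13:30.
Zubin free: 08:00-09:00, 09:30-10:00, 10:30-15:00 (invert busy blocks within the working day).
Gita free: 09:00-13:30, 16:30-17:00.
Emeka ∩ Zubin: 10:30-13:30.
Emeka ∩ Zubin ∩ Gita: 10:30-13:30.
Those are the intersection windows.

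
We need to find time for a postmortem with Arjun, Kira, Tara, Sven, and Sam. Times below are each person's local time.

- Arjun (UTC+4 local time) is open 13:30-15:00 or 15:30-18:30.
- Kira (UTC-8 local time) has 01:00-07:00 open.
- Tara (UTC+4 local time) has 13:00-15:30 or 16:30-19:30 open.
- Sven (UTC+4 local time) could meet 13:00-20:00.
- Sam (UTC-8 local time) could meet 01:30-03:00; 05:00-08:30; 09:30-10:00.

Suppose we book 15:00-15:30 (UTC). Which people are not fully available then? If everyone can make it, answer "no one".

Arjun in UTC: 09:30-11:00, 11:30-14:30 (subtract 4h to convert from UTC+4).
Kira in UTC: 09:00-15:00 (add 8h to convert from UTC-8).
Tara in UTC: 09:00-11:30, 12:30-15:30 (subtract 4h to convert from UTC+4).
Sven in UTC: 09:00-16:00 (subtract 4h to convert from UTC+4).
Sam in UTC: 09:30-11:00, 13:00-16:30, 17:30-18:00 (add 8h to convert from UTC-8).
Arjun: not fully free for 15:00-15:30. Kira: not fully free for 15:00-15:30. Tara: free for 15:00-15:30. Sven: free for 15:00-15:30. Sam: free for 15:00-15:30.

Arjun, Kira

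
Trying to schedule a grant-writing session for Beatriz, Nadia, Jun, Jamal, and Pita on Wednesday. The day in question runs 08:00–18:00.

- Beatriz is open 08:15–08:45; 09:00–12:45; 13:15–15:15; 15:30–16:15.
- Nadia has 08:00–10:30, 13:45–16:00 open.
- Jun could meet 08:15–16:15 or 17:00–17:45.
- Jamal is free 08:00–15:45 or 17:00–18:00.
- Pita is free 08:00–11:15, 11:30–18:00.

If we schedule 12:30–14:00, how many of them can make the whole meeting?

3

Jun, Jamal, and Pita can make the full 12:30-14:00 slot — that's 3.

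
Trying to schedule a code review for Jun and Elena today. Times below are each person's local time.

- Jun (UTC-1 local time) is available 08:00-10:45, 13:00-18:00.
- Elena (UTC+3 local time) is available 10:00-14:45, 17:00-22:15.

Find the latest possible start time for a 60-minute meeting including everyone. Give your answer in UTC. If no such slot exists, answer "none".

18:00

Jun in UTC: 09:00-11:45, 14:00-19:00 (add 1h to convert from UTC-1).
Elena in UTC: 07:00-11:45, 14:00-19:15 (subtract 3h to convert from UTC+3).
Jun ∩ Elena: 09:00-11:45, 14:00-19:00.
So the common availability across everyone is 09:00-11:45, 14:00-19:00.
The last common window of at least 60 minutes is 14:00-19:00; a 60-minute meeting can start as late as 18:00 and still end by 19:00.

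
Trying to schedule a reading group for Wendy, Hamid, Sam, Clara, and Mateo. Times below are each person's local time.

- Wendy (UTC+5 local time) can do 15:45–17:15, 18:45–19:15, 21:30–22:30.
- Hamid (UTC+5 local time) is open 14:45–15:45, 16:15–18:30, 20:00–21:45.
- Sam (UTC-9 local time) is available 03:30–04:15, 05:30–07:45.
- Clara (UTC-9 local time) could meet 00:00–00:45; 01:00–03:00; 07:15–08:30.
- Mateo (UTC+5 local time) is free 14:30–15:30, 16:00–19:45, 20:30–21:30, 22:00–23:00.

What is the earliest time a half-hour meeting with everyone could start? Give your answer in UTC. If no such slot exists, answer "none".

Wendy in UTC: 10:45-12:15, 13:45-14:15, 16:30-17:30 (subtract 5h to convert from UTC+5).
Hamid in UTC: 09:45-10:45, 11:15-13:30, 15:00-16:45 (subtract 5h to convert from UTC+5).
Sam in UTC: 12:30-13:15, 14:30-16:45 (add 9h to convert from UTC-9).
Clara in UTC: 09:00-09:45, 10:00-12:00, 16:15-17:30 (add 9h to convert from UTC-9).
Mateo in UTC: 09:30-10:30, 11:00-14:45, 15:30-16:30, 17:00-18:00 (subtract 5h to convert from UTC+5).
Wendy ∩ Hamid: 11:15-12:15, 16:30-16:45.
Wendy ∩ Hamid ∩ Sam: 16:30-16:45.
Wendy ∩ Hamid ∩ Sam ∩ Clara: 16:30-16:45.
Wendy ∩ Hamid ∩ Sam ∩ Clara ∩ Mateo: ∅.
There is no time when everyone is free.
No common window is at least 30 minutes long.

none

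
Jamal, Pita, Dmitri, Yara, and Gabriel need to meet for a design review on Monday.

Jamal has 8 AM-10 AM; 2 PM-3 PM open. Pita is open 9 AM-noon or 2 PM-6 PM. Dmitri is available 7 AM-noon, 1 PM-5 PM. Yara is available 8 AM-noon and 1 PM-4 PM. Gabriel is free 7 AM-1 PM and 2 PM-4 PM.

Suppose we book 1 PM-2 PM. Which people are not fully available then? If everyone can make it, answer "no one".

Gabriel, Jamal, Pita

Jamal: not fully free for 13:00-14:00. Pita: not fully free for 13:00-14:00. Dmitri: free for 13:00-14:00. Yara: free for 13:00-14:00. Gabriel: not fully free for 13:00-14:00.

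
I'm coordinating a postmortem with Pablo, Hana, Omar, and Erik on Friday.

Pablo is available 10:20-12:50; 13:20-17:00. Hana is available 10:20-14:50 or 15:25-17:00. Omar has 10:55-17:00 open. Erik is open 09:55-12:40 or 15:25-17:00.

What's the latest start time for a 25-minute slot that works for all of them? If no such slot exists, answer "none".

Pablo ∩ Hana: 10:20-12:50, 13:20-14:50, 15:25-17:00.
Pablo ∩ Hana ∩ Omar: 10:55-12:50, 13:20-14:50, 15:25-17:00.
Pablo ∩ Hana ∩ Omar ∩ Erik: 10:55-12:40, 15:25-17:00.
The last common window of at least 25 minutes is 15:25-17:00; a 25-minute meeting can start as late as 16:35 and still end by 17:00.

16:35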